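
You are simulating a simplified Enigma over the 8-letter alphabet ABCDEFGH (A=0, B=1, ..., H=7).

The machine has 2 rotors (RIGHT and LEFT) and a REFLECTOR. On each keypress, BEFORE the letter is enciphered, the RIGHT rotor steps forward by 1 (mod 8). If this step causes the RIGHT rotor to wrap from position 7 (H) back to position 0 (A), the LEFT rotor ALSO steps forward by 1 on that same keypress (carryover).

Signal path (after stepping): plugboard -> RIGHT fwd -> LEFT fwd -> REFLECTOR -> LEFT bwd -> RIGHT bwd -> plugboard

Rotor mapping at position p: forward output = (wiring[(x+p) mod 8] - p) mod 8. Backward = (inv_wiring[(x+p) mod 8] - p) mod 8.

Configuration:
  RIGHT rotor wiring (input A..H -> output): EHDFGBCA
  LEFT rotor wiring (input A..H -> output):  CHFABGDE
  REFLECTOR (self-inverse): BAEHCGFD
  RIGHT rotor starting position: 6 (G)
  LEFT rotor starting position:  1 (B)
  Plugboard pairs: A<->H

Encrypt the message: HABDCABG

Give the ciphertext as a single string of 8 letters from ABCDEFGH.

Answer: BGEHGGCB

Derivation:
Char 1 ('H'): step: R->7, L=1; H->plug->A->R->B->L->E->refl->C->L'->F->R'->B->plug->B
Char 2 ('A'): step: R->0, L->2 (L advanced); A->plug->H->R->A->L->D->refl->H->L'->C->R'->G->plug->G
Char 3 ('B'): step: R->1, L=2; B->plug->B->R->C->L->H->refl->D->L'->A->R'->E->plug->E
Char 4 ('D'): step: R->2, L=2; D->plug->D->R->H->L->F->refl->G->L'->B->R'->A->plug->H
Char 5 ('C'): step: R->3, L=2; C->plug->C->R->G->L->A->refl->B->L'->E->R'->G->plug->G
Char 6 ('A'): step: R->4, L=2; A->plug->H->R->B->L->G->refl->F->L'->H->R'->G->plug->G
Char 7 ('B'): step: R->5, L=2; B->plug->B->R->F->L->C->refl->E->L'->D->R'->C->plug->C
Char 8 ('G'): step: R->6, L=2; G->plug->G->R->A->L->D->refl->H->L'->C->R'->B->plug->B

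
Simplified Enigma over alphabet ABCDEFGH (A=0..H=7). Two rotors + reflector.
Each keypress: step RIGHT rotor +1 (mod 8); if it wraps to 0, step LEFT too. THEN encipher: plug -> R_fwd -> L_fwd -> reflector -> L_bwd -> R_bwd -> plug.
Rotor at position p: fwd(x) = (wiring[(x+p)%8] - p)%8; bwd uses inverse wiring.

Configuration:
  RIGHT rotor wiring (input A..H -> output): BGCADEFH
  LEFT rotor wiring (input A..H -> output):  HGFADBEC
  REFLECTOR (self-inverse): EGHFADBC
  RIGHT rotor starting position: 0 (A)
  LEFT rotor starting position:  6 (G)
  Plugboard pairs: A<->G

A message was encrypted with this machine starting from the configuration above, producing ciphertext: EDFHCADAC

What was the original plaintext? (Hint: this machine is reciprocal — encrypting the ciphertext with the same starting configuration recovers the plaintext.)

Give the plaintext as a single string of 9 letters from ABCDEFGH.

Char 1 ('E'): step: R->1, L=6; E->plug->E->R->D->L->A->refl->E->L'->B->R'->B->plug->B
Char 2 ('D'): step: R->2, L=6; D->plug->D->R->C->L->B->refl->G->L'->A->R'->A->plug->G
Char 3 ('F'): step: R->3, L=6; F->plug->F->R->G->L->F->refl->D->L'->H->R'->H->plug->H
Char 4 ('H'): step: R->4, L=6; H->plug->H->R->E->L->H->refl->C->L'->F->R'->E->plug->E
Char 5 ('C'): step: R->5, L=6; C->plug->C->R->C->L->B->refl->G->L'->A->R'->B->plug->B
Char 6 ('A'): step: R->6, L=6; A->plug->G->R->F->L->C->refl->H->L'->E->R'->E->plug->E
Char 7 ('D'): step: R->7, L=6; D->plug->D->R->D->L->A->refl->E->L'->B->R'->E->plug->E
Char 8 ('A'): step: R->0, L->7 (L advanced); A->plug->G->R->F->L->E->refl->A->L'->B->R'->A->plug->G
Char 9 ('C'): step: R->1, L=7; C->plug->C->R->H->L->F->refl->D->L'->A->R'->H->plug->H

Answer: BGHEBEEGH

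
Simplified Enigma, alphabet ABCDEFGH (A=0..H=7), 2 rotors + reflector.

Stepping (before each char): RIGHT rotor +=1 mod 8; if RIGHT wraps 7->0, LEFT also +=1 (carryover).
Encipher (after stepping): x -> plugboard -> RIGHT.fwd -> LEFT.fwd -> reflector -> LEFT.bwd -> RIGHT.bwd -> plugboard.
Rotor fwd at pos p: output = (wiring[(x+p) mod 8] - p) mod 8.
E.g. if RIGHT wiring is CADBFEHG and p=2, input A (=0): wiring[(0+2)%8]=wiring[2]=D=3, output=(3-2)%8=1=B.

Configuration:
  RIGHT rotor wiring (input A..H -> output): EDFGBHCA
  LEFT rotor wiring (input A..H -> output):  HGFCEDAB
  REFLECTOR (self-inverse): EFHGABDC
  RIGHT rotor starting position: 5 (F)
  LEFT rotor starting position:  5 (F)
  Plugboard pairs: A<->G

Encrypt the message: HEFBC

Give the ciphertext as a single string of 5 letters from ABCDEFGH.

Answer: FHADA

Derivation:
Char 1 ('H'): step: R->6, L=5; H->plug->H->R->B->L->D->refl->G->L'->A->R'->F->plug->F
Char 2 ('E'): step: R->7, L=5; E->plug->E->R->H->L->H->refl->C->L'->D->R'->H->plug->H
Char 3 ('F'): step: R->0, L->6 (L advanced); F->plug->F->R->H->L->F->refl->B->L'->C->R'->G->plug->A
Char 4 ('B'): step: R->1, L=6; B->plug->B->R->E->L->H->refl->C->L'->A->R'->D->plug->D
Char 5 ('C'): step: R->2, L=6; C->plug->C->R->H->L->F->refl->B->L'->C->R'->G->plug->A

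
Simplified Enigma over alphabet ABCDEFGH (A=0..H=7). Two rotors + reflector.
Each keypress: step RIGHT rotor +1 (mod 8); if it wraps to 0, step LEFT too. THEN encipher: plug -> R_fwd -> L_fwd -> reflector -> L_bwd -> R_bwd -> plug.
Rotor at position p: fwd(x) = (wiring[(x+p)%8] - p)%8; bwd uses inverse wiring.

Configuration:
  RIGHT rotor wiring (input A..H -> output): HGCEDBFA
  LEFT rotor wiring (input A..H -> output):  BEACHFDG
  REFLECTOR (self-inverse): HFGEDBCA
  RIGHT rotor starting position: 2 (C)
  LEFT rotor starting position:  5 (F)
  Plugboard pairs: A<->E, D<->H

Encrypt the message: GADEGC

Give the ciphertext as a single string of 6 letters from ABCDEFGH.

Char 1 ('G'): step: R->3, L=5; G->plug->G->R->D->L->E->refl->D->L'->F->R'->E->plug->A
Char 2 ('A'): step: R->4, L=5; A->plug->E->R->D->L->E->refl->D->L'->F->R'->B->plug->B
Char 3 ('D'): step: R->5, L=5; D->plug->H->R->G->L->F->refl->B->L'->C->R'->D->plug->H
Char 4 ('E'): step: R->6, L=5; E->plug->A->R->H->L->C->refl->G->L'->B->R'->C->plug->C
Char 5 ('G'): step: R->7, L=5; G->plug->G->R->C->L->B->refl->F->L'->G->R'->H->plug->D
Char 6 ('C'): step: R->0, L->6 (L advanced); C->plug->C->R->C->L->D->refl->E->L'->F->R'->G->plug->G

Answer: ABHCDG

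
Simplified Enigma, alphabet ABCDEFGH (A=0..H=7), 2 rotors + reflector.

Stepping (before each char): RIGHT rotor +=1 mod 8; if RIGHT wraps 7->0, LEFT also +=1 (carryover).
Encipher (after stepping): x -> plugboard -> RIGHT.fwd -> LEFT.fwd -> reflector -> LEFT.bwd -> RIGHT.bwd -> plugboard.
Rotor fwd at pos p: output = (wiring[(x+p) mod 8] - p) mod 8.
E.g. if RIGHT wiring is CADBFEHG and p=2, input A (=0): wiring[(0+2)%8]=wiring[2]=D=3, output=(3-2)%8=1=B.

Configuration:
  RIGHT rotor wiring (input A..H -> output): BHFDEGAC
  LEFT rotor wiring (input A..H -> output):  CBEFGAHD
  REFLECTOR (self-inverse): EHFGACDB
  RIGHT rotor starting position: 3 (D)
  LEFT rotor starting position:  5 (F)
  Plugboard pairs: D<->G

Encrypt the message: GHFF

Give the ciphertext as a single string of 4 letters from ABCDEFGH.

Answer: CCED

Derivation:
Char 1 ('G'): step: R->4, L=5; G->plug->D->R->G->L->A->refl->E->L'->E->R'->C->plug->C
Char 2 ('H'): step: R->5, L=5; H->plug->H->R->H->L->B->refl->H->L'->F->R'->C->plug->C
Char 3 ('F'): step: R->6, L=5; F->plug->F->R->F->L->H->refl->B->L'->H->R'->E->plug->E
Char 4 ('F'): step: R->7, L=5; F->plug->F->R->F->L->H->refl->B->L'->H->R'->G->plug->D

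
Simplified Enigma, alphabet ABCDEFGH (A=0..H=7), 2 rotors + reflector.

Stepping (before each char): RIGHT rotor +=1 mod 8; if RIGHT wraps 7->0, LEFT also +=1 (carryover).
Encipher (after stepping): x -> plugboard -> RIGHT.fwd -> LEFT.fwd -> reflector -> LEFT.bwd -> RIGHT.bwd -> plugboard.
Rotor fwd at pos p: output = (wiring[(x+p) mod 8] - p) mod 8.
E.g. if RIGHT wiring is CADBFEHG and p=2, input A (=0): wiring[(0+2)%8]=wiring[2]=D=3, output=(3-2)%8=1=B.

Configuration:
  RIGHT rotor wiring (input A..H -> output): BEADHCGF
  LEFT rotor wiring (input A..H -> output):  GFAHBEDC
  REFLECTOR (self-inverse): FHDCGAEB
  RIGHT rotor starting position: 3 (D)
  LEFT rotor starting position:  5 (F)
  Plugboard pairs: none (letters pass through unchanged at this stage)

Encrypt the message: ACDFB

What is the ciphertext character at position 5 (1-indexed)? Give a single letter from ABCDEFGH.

Char 1 ('A'): step: R->4, L=5; A->plug->A->R->D->L->B->refl->H->L'->A->R'->F->plug->F
Char 2 ('C'): step: R->5, L=5; C->plug->C->R->A->L->H->refl->B->L'->D->R'->F->plug->F
Char 3 ('D'): step: R->6, L=5; D->plug->D->R->G->L->C->refl->D->L'->F->R'->F->plug->F
Char 4 ('F'): step: R->7, L=5; F->plug->F->R->A->L->H->refl->B->L'->D->R'->G->plug->G
Char 5 ('B'): step: R->0, L->6 (L advanced); B->plug->B->R->E->L->C->refl->D->L'->G->R'->G->plug->G

G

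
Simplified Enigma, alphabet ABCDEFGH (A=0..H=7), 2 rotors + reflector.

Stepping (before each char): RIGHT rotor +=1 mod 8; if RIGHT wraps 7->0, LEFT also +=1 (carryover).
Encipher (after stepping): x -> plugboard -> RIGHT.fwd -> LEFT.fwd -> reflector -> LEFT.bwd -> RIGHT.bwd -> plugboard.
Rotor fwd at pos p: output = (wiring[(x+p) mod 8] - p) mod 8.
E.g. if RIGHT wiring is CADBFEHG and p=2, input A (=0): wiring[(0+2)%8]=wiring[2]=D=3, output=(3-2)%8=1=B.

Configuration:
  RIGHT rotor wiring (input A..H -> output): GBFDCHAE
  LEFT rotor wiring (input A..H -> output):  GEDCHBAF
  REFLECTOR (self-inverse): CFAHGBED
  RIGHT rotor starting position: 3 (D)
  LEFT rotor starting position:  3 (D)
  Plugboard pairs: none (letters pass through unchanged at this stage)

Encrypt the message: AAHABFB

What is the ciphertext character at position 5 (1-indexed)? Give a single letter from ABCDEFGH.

Char 1 ('A'): step: R->4, L=3; A->plug->A->R->G->L->B->refl->F->L'->D->R'->B->plug->B
Char 2 ('A'): step: R->5, L=3; A->plug->A->R->C->L->G->refl->E->L'->B->R'->D->plug->D
Char 3 ('H'): step: R->6, L=3; H->plug->H->R->B->L->E->refl->G->L'->C->R'->A->plug->A
Char 4 ('A'): step: R->7, L=3; A->plug->A->R->F->L->D->refl->H->L'->A->R'->G->plug->G
Char 5 ('B'): step: R->0, L->4 (L advanced); B->plug->B->R->B->L->F->refl->B->L'->D->R'->D->plug->D

D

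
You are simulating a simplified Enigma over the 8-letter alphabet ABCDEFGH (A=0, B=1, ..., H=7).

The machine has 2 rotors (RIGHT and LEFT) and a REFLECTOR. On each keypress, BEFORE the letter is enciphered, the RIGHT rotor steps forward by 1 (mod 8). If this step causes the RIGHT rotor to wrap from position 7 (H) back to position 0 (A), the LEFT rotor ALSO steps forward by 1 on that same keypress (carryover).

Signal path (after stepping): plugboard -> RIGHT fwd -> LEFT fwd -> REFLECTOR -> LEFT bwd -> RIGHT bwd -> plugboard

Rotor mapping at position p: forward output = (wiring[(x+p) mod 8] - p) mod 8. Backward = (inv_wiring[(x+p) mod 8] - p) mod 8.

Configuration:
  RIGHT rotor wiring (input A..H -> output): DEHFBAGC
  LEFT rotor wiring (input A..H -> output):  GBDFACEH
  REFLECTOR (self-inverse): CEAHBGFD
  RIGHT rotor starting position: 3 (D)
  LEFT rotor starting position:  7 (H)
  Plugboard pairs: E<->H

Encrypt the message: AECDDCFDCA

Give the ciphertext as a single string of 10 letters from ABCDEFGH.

Char 1 ('A'): step: R->4, L=7; A->plug->A->R->F->L->B->refl->E->L'->D->R'->G->plug->G
Char 2 ('E'): step: R->5, L=7; E->plug->H->R->E->L->G->refl->F->L'->H->R'->E->plug->H
Char 3 ('C'): step: R->6, L=7; C->plug->C->R->F->L->B->refl->E->L'->D->R'->G->plug->G
Char 4 ('D'): step: R->7, L=7; D->plug->D->R->A->L->A->refl->C->L'->C->R'->F->plug->F
Char 5 ('D'): step: R->0, L->0 (L advanced); D->plug->D->R->F->L->C->refl->A->L'->E->R'->B->plug->B
Char 6 ('C'): step: R->1, L=0; C->plug->C->R->E->L->A->refl->C->L'->F->R'->F->plug->F
Char 7 ('F'): step: R->2, L=0; F->plug->F->R->A->L->G->refl->F->L'->D->R'->B->plug->B
Char 8 ('D'): step: R->3, L=0; D->plug->D->R->D->L->F->refl->G->L'->A->R'->F->plug->F
Char 9 ('C'): step: R->4, L=0; C->plug->C->R->C->L->D->refl->H->L'->H->R'->E->plug->H
Char 10 ('A'): step: R->5, L=0; A->plug->A->R->D->L->F->refl->G->L'->A->R'->G->plug->G

Answer: GHGFBFBFHG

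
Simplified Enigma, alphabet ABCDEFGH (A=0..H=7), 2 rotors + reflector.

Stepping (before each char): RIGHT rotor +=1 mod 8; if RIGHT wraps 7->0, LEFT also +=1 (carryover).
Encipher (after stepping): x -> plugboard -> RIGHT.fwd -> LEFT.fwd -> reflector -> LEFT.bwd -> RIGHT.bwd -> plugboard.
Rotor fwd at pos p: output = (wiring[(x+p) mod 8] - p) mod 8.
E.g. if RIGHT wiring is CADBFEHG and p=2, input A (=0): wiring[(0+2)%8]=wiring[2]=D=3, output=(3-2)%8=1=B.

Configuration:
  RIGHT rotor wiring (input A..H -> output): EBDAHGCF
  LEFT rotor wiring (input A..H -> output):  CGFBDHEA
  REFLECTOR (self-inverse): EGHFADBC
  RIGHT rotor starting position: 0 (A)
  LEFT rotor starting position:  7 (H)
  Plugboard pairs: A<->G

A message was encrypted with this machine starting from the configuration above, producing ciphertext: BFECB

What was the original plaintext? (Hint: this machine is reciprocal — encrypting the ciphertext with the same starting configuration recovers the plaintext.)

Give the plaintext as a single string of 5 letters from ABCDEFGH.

Answer: AEBFF

Derivation:
Char 1 ('B'): step: R->1, L=7; B->plug->B->R->C->L->H->refl->C->L'->E->R'->G->plug->A
Char 2 ('F'): step: R->2, L=7; F->plug->F->R->D->L->G->refl->B->L'->A->R'->E->plug->E
Char 3 ('E'): step: R->3, L=7; E->plug->E->R->C->L->H->refl->C->L'->E->R'->B->plug->B
Char 4 ('C'): step: R->4, L=7; C->plug->C->R->G->L->A->refl->E->L'->F->R'->F->plug->F
Char 5 ('B'): step: R->5, L=7; B->plug->B->R->F->L->E->refl->A->L'->G->R'->F->plug->F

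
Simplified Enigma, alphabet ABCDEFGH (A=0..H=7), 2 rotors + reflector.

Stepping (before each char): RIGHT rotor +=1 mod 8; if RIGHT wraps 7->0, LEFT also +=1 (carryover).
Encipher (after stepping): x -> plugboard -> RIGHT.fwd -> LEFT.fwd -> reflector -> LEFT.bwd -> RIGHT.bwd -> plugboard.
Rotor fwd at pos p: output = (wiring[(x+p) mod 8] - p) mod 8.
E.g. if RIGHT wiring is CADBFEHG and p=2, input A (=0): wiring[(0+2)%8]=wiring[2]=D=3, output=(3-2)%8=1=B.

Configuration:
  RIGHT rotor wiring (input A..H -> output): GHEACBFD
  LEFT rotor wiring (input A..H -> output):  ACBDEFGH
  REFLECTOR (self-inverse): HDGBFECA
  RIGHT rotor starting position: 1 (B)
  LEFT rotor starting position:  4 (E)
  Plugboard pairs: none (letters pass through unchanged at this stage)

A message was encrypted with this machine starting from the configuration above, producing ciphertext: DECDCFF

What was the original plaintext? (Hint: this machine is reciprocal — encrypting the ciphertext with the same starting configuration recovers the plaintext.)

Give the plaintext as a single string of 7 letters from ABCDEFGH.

Char 1 ('D'): step: R->2, L=4; D->plug->D->R->H->L->H->refl->A->L'->A->R'->C->plug->C
Char 2 ('E'): step: R->3, L=4; E->plug->E->R->A->L->A->refl->H->L'->H->R'->B->plug->B
Char 3 ('C'): step: R->4, L=4; C->plug->C->R->B->L->B->refl->D->L'->D->R'->F->plug->F
Char 4 ('D'): step: R->5, L=4; D->plug->D->R->B->L->B->refl->D->L'->D->R'->G->plug->G
Char 5 ('C'): step: R->6, L=4; C->plug->C->R->A->L->A->refl->H->L'->H->R'->A->plug->A
Char 6 ('F'): step: R->7, L=4; F->plug->F->R->D->L->D->refl->B->L'->B->R'->E->plug->E
Char 7 ('F'): step: R->0, L->5 (L advanced); F->plug->F->R->B->L->B->refl->D->L'->D->R'->H->plug->H

Answer: CBFGAEH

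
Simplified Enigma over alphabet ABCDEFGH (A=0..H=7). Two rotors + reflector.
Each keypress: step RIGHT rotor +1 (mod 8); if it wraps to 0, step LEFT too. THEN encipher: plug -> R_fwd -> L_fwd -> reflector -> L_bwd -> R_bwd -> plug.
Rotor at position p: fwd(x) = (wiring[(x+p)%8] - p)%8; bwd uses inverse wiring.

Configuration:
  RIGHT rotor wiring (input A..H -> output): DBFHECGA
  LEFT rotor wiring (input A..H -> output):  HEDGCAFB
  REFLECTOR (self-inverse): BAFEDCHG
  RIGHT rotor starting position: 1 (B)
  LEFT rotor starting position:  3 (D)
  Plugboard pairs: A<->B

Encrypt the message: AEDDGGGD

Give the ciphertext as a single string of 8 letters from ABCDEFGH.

Answer: DFGHECHG

Derivation:
Char 1 ('A'): step: R->2, L=3; A->plug->B->R->F->L->E->refl->D->L'->A->R'->D->plug->D
Char 2 ('E'): step: R->3, L=3; E->plug->E->R->F->L->E->refl->D->L'->A->R'->F->plug->F
Char 3 ('D'): step: R->4, L=3; D->plug->D->R->E->L->G->refl->H->L'->B->R'->G->plug->G
Char 4 ('D'): step: R->5, L=3; D->plug->D->R->G->L->B->refl->A->L'->H->R'->H->plug->H
Char 5 ('G'): step: R->6, L=3; G->plug->G->R->G->L->B->refl->A->L'->H->R'->E->plug->E
Char 6 ('G'): step: R->7, L=3; G->plug->G->R->D->L->C->refl->F->L'->C->R'->C->plug->C
Char 7 ('G'): step: R->0, L->4 (L advanced); G->plug->G->R->G->L->H->refl->G->L'->A->R'->H->plug->H
Char 8 ('D'): step: R->1, L=4; D->plug->D->R->D->L->F->refl->C->L'->H->R'->G->plug->G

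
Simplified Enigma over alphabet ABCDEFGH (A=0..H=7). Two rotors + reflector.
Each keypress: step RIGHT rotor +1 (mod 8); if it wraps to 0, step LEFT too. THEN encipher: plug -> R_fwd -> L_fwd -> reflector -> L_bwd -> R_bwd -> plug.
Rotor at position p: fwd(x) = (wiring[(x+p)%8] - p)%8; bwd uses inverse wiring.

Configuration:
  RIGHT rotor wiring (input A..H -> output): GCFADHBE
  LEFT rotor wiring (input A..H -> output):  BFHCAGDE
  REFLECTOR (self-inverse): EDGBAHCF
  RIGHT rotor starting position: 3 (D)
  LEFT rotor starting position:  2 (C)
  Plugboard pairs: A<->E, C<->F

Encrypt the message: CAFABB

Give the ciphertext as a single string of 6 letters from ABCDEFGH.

Char 1 ('C'): step: R->4, L=2; C->plug->F->R->G->L->H->refl->F->L'->A->R'->D->plug->D
Char 2 ('A'): step: R->5, L=2; A->plug->E->R->F->L->C->refl->G->L'->C->R'->A->plug->E
Char 3 ('F'): step: R->6, L=2; F->plug->C->R->A->L->F->refl->H->L'->G->R'->B->plug->B
Char 4 ('A'): step: R->7, L=2; A->plug->E->R->B->L->A->refl->E->L'->D->R'->C->plug->F
Char 5 ('B'): step: R->0, L->3 (L advanced); B->plug->B->R->C->L->D->refl->B->L'->E->R'->H->plug->H
Char 6 ('B'): step: R->1, L=3; B->plug->B->R->E->L->B->refl->D->L'->C->R'->D->plug->D

Answer: DEBFHD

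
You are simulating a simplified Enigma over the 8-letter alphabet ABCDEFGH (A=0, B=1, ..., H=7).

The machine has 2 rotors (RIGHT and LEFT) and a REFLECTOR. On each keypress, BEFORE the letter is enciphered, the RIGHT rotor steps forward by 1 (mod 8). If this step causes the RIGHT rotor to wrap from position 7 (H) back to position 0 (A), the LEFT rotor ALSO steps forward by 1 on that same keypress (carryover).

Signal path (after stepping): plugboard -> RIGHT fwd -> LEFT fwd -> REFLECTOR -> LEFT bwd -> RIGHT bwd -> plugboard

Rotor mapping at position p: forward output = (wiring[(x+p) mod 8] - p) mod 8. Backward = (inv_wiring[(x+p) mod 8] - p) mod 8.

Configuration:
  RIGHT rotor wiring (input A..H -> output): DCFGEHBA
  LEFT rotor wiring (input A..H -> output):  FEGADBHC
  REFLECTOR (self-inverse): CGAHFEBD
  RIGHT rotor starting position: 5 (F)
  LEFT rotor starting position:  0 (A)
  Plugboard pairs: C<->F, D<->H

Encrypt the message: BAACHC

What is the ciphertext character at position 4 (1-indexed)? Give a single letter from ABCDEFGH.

Char 1 ('B'): step: R->6, L=0; B->plug->B->R->C->L->G->refl->B->L'->F->R'->C->plug->F
Char 2 ('A'): step: R->7, L=0; A->plug->A->R->B->L->E->refl->F->L'->A->R'->G->plug->G
Char 3 ('A'): step: R->0, L->1 (L advanced); A->plug->A->R->D->L->C->refl->A->L'->E->R'->E->plug->E
Char 4 ('C'): step: R->1, L=1; C->plug->F->R->A->L->D->refl->H->L'->C->R'->H->plug->D

D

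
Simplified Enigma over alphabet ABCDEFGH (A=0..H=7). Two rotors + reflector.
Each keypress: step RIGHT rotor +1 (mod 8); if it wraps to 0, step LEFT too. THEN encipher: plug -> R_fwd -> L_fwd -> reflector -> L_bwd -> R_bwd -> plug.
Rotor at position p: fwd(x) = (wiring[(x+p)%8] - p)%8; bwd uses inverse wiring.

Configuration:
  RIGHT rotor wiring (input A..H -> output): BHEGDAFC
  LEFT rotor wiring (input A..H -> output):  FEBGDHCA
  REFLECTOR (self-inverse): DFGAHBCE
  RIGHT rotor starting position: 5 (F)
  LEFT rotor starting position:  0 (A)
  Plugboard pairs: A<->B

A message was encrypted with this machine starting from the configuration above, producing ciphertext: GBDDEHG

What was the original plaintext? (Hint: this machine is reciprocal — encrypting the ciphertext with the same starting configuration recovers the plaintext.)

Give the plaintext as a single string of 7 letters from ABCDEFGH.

Char 1 ('G'): step: R->6, L=0; G->plug->G->R->F->L->H->refl->E->L'->B->R'->D->plug->D
Char 2 ('B'): step: R->7, L=0; B->plug->A->R->D->L->G->refl->C->L'->G->R'->H->plug->H
Char 3 ('D'): step: R->0, L->1 (L advanced); D->plug->D->R->G->L->H->refl->E->L'->H->R'->B->plug->A
Char 4 ('D'): step: R->1, L=1; D->plug->D->R->C->L->F->refl->B->L'->F->R'->C->plug->C
Char 5 ('E'): step: R->2, L=1; E->plug->E->R->D->L->C->refl->G->L'->E->R'->B->plug->A
Char 6 ('H'): step: R->3, L=1; H->plug->H->R->B->L->A->refl->D->L'->A->R'->B->plug->A
Char 7 ('G'): step: R->4, L=1; G->plug->G->R->A->L->D->refl->A->L'->B->R'->C->plug->C

Answer: DHACAAC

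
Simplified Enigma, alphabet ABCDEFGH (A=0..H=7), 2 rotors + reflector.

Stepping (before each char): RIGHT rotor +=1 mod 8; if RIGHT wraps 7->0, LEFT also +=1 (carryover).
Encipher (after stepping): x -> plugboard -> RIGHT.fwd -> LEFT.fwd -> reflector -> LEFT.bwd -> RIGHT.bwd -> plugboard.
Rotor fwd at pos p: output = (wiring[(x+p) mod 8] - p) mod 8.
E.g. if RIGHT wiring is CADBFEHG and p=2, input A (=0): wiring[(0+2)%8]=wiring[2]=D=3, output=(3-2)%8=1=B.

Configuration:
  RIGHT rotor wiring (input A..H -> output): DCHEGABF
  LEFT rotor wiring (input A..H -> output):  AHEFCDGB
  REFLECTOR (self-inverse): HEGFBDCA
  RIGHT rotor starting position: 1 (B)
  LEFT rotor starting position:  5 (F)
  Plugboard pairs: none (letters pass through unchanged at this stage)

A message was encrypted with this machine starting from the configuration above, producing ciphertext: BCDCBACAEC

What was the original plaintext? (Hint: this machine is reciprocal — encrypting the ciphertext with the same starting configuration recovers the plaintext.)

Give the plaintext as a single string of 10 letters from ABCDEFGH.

Char 1 ('B'): step: R->2, L=5; B->plug->B->R->C->L->E->refl->B->L'->B->R'->G->plug->G
Char 2 ('C'): step: R->3, L=5; C->plug->C->R->F->L->H->refl->A->L'->G->R'->D->plug->D
Char 3 ('D'): step: R->4, L=5; D->plug->D->R->B->L->B->refl->E->L'->C->R'->A->plug->A
Char 4 ('C'): step: R->5, L=5; C->plug->C->R->A->L->G->refl->C->L'->E->R'->B->plug->B
Char 5 ('B'): step: R->6, L=5; B->plug->B->R->H->L->F->refl->D->L'->D->R'->A->plug->A
Char 6 ('A'): step: R->7, L=5; A->plug->A->R->G->L->A->refl->H->L'->F->R'->E->plug->E
Char 7 ('C'): step: R->0, L->6 (L advanced); C->plug->C->R->H->L->F->refl->D->L'->B->R'->G->plug->G
Char 8 ('A'): step: R->1, L=6; A->plug->A->R->B->L->D->refl->F->L'->H->R'->E->plug->E
Char 9 ('E'): step: R->2, L=6; E->plug->E->R->H->L->F->refl->D->L'->B->R'->G->plug->G
Char 10 ('C'): step: R->3, L=6; C->plug->C->R->F->L->H->refl->A->L'->A->R'->F->plug->F

Answer: GDABAEGEGF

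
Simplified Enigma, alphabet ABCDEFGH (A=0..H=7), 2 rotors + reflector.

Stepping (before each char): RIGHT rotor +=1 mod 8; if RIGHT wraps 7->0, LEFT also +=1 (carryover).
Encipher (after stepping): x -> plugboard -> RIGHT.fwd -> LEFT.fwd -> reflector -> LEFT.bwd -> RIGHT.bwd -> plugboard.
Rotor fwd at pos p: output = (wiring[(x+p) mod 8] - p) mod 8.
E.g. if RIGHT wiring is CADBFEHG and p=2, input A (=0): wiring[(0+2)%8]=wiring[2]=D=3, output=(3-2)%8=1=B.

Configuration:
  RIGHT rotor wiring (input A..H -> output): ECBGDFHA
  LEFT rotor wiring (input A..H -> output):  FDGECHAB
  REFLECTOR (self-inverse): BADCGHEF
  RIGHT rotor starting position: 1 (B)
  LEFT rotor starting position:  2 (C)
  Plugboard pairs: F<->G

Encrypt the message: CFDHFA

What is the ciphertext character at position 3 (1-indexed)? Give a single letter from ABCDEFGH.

Char 1 ('C'): step: R->2, L=2; C->plug->C->R->B->L->C->refl->D->L'->G->R'->F->plug->G
Char 2 ('F'): step: R->3, L=2; F->plug->G->R->H->L->B->refl->A->L'->C->R'->C->plug->C
Char 3 ('D'): step: R->4, L=2; D->plug->D->R->E->L->G->refl->E->L'->A->R'->E->plug->E

E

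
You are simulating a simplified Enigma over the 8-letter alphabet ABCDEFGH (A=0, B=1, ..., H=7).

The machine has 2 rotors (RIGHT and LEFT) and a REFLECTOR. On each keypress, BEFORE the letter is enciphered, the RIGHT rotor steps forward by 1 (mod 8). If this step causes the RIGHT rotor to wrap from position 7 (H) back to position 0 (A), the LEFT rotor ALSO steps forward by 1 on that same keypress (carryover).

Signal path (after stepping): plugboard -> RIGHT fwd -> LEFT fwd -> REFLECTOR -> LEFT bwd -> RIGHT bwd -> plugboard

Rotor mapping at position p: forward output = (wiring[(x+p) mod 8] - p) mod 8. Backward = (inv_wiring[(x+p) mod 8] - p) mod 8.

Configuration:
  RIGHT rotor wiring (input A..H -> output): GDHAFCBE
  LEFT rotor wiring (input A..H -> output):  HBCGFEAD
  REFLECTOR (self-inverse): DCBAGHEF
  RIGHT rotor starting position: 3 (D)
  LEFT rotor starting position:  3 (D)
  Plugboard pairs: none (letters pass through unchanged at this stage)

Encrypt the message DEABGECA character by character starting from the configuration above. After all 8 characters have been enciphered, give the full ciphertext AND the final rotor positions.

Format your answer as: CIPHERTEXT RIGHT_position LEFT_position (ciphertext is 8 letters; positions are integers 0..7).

Char 1 ('D'): step: R->4, L=3; D->plug->D->R->A->L->D->refl->A->L'->E->R'->H->plug->H
Char 2 ('E'): step: R->5, L=3; E->plug->E->R->G->L->G->refl->E->L'->F->R'->A->plug->A
Char 3 ('A'): step: R->6, L=3; A->plug->A->R->D->L->F->refl->H->L'->H->R'->G->plug->G
Char 4 ('B'): step: R->7, L=3; B->plug->B->R->H->L->H->refl->F->L'->D->R'->G->plug->G
Char 5 ('G'): step: R->0, L->4 (L advanced); G->plug->G->R->B->L->A->refl->D->L'->E->R'->H->plug->H
Char 6 ('E'): step: R->1, L=4; E->plug->E->R->B->L->A->refl->D->L'->E->R'->D->plug->D
Char 7 ('C'): step: R->2, L=4; C->plug->C->R->D->L->H->refl->F->L'->F->R'->A->plug->A
Char 8 ('A'): step: R->3, L=4; A->plug->A->R->F->L->F->refl->H->L'->D->R'->F->plug->F
Final: ciphertext=HAGGHDAF, RIGHT=3, LEFT=4

Answer: HAGGHDAF 3 4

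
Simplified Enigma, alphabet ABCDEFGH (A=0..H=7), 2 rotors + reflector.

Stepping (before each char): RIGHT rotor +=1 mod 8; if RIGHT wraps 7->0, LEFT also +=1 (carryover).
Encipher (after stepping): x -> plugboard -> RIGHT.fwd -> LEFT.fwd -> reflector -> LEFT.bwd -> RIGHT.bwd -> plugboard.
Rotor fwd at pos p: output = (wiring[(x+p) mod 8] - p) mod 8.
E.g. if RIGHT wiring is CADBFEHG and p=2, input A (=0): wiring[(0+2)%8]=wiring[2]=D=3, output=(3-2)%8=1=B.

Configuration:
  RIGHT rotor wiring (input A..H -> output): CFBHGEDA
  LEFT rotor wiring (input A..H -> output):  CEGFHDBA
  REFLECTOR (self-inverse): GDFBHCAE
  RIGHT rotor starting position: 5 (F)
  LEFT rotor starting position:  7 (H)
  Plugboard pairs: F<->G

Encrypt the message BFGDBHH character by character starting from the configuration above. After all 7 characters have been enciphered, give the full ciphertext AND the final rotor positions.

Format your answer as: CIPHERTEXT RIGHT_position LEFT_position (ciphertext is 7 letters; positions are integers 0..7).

Char 1 ('B'): step: R->6, L=7; B->plug->B->R->C->L->F->refl->C->L'->H->R'->D->plug->D
Char 2 ('F'): step: R->7, L=7; F->plug->G->R->F->L->A->refl->G->L'->E->R'->H->plug->H
Char 3 ('G'): step: R->0, L->0 (L advanced); G->plug->F->R->E->L->H->refl->E->L'->B->R'->C->plug->C
Char 4 ('D'): step: R->1, L=0; D->plug->D->R->F->L->D->refl->B->L'->G->R'->C->plug->C
Char 5 ('B'): step: R->2, L=0; B->plug->B->R->F->L->D->refl->B->L'->G->R'->F->plug->G
Char 6 ('H'): step: R->3, L=0; H->plug->H->R->G->L->B->refl->D->L'->F->R'->E->plug->E
Char 7 ('H'): step: R->4, L=0; H->plug->H->R->D->L->F->refl->C->L'->A->R'->B->plug->B
Final: ciphertext=DHCCGEB, RIGHT=4, LEFT=0

Answer: DHCCGEB 4 0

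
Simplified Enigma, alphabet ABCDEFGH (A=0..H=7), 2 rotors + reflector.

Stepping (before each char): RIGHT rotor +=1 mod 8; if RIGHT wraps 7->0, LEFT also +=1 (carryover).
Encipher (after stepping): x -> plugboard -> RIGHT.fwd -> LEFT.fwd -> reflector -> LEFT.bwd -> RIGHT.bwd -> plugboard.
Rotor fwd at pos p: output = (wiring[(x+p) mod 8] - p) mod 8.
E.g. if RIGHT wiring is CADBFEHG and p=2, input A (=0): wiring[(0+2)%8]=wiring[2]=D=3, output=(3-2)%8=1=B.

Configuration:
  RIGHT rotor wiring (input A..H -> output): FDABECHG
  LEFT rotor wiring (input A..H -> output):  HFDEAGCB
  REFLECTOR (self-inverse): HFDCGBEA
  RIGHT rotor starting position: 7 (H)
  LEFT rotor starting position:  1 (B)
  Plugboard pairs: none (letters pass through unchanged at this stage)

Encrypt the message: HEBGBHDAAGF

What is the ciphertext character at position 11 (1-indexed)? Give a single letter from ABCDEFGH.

Char 1 ('H'): step: R->0, L->2 (L advanced); H->plug->H->R->G->L->F->refl->B->L'->A->R'->C->plug->C
Char 2 ('E'): step: R->1, L=2; E->plug->E->R->B->L->C->refl->D->L'->H->R'->B->plug->B
Char 3 ('B'): step: R->2, L=2; B->plug->B->R->H->L->D->refl->C->L'->B->R'->H->plug->H
Char 4 ('G'): step: R->3, L=2; G->plug->G->R->A->L->B->refl->F->L'->G->R'->A->plug->A
Char 5 ('B'): step: R->4, L=2; B->plug->B->R->G->L->F->refl->B->L'->A->R'->A->plug->A
Char 6 ('H'): step: R->5, L=2; H->plug->H->R->H->L->D->refl->C->L'->B->R'->C->plug->C
Char 7 ('D'): step: R->6, L=2; D->plug->D->R->F->L->H->refl->A->L'->E->R'->H->plug->H
Char 8 ('A'): step: R->7, L=2; A->plug->A->R->H->L->D->refl->C->L'->B->R'->D->plug->D
Char 9 ('A'): step: R->0, L->3 (L advanced); A->plug->A->R->F->L->E->refl->G->L'->E->R'->E->plug->E
Char 10 ('G'): step: R->1, L=3; G->plug->G->R->F->L->E->refl->G->L'->E->R'->H->plug->H
Char 11 ('F'): step: R->2, L=3; F->plug->F->R->E->L->G->refl->E->L'->F->R'->E->plug->E

E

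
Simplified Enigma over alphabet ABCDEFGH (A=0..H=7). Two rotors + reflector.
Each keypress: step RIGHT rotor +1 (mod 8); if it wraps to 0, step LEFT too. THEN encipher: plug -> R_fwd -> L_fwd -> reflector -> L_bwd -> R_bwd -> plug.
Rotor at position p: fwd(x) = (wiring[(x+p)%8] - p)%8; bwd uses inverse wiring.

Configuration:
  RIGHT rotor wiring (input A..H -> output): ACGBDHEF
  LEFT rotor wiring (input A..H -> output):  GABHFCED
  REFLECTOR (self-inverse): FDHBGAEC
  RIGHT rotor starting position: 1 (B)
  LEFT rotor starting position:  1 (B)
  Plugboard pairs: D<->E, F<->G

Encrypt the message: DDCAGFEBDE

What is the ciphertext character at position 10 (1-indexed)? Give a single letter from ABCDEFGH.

Char 1 ('D'): step: R->2, L=1; D->plug->E->R->C->L->G->refl->E->L'->D->R'->F->plug->G
Char 2 ('D'): step: R->3, L=1; D->plug->E->R->C->L->G->refl->E->L'->D->R'->H->plug->H
Char 3 ('C'): step: R->4, L=1; C->plug->C->R->A->L->H->refl->C->L'->G->R'->F->plug->G
Char 4 ('A'): step: R->5, L=1; A->plug->A->R->C->L->G->refl->E->L'->D->R'->D->plug->E
Char 5 ('G'): step: R->6, L=1; G->plug->F->R->D->L->E->refl->G->L'->C->R'->C->plug->C
Char 6 ('F'): step: R->7, L=1; F->plug->G->R->A->L->H->refl->C->L'->G->R'->A->plug->A
Char 7 ('E'): step: R->0, L->2 (L advanced); E->plug->D->R->B->L->F->refl->A->L'->D->R'->E->plug->D
Char 8 ('B'): step: R->1, L=2; B->plug->B->R->F->L->B->refl->D->L'->C->R'->D->plug->E
Char 9 ('D'): step: R->2, L=2; D->plug->E->R->C->L->D->refl->B->L'->F->R'->D->plug->E
Char 10 ('E'): step: R->3, L=2; E->plug->D->R->B->L->F->refl->A->L'->D->R'->H->plug->H

H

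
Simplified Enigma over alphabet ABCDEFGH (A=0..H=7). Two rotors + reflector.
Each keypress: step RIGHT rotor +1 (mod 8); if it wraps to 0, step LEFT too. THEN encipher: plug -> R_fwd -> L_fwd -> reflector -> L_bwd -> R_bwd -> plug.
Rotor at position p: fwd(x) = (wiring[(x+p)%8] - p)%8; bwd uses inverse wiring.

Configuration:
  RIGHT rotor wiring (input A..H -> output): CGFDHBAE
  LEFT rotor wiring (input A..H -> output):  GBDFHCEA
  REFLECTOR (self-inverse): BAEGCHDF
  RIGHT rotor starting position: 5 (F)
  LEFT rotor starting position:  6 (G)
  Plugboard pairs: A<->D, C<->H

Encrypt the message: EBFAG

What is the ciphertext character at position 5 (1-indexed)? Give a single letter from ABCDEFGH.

Char 1 ('E'): step: R->6, L=6; E->plug->E->R->H->L->E->refl->C->L'->B->R'->G->plug->G
Char 2 ('B'): step: R->7, L=6; B->plug->B->R->D->L->D->refl->G->L'->A->R'->F->plug->F
Char 3 ('F'): step: R->0, L->7 (L advanced); F->plug->F->R->B->L->H->refl->F->L'->H->R'->E->plug->E
Char 4 ('A'): step: R->1, L=7; A->plug->D->R->G->L->D->refl->G->L'->E->R'->B->plug->B
Char 5 ('G'): step: R->2, L=7; G->plug->G->R->A->L->B->refl->A->L'->F->R'->C->plug->H

H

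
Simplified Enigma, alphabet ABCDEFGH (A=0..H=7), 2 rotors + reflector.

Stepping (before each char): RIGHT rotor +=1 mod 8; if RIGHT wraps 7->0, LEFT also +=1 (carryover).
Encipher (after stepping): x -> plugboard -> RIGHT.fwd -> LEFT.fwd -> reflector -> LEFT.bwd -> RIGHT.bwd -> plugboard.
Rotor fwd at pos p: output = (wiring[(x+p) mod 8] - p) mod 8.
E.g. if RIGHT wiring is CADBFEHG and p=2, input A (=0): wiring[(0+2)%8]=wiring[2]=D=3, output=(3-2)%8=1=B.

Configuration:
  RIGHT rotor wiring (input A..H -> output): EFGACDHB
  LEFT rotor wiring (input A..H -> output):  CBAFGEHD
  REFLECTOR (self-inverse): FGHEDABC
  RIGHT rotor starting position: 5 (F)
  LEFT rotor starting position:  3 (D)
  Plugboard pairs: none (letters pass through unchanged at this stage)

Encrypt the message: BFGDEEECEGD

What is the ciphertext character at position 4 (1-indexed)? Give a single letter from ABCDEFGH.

Char 1 ('B'): step: R->6, L=3; B->plug->B->R->D->L->E->refl->D->L'->B->R'->A->plug->A
Char 2 ('F'): step: R->7, L=3; F->plug->F->R->D->L->E->refl->D->L'->B->R'->E->plug->E
Char 3 ('G'): step: R->0, L->4 (L advanced); G->plug->G->R->H->L->B->refl->G->L'->E->R'->A->plug->A
Char 4 ('D'): step: R->1, L=4; D->plug->D->R->B->L->A->refl->F->L'->F->R'->B->plug->B

B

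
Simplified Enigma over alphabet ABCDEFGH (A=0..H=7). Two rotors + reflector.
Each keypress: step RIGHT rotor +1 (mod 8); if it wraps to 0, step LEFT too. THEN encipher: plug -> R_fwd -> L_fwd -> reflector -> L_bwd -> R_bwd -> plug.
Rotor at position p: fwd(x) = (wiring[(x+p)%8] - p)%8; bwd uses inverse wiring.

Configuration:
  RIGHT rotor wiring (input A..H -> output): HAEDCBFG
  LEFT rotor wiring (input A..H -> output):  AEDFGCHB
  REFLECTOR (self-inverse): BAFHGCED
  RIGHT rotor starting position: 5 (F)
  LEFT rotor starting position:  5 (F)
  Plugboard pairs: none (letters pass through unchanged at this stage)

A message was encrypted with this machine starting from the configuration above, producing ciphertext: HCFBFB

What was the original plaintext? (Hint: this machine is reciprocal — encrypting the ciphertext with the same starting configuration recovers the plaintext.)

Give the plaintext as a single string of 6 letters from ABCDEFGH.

Answer: GBGAAE

Derivation:
Char 1 ('H'): step: R->6, L=5; H->plug->H->R->D->L->D->refl->H->L'->E->R'->G->plug->G
Char 2 ('C'): step: R->7, L=5; C->plug->C->R->B->L->C->refl->F->L'->A->R'->B->plug->B
Char 3 ('F'): step: R->0, L->6 (L advanced); F->plug->F->R->B->L->D->refl->H->L'->F->R'->G->plug->G
Char 4 ('B'): step: R->1, L=6; B->plug->B->R->D->L->G->refl->E->L'->H->R'->A->plug->A
Char 5 ('F'): step: R->2, L=6; F->plug->F->R->E->L->F->refl->C->L'->C->R'->A->plug->A
Char 6 ('B'): step: R->3, L=6; B->plug->B->R->H->L->E->refl->G->L'->D->R'->E->plug->E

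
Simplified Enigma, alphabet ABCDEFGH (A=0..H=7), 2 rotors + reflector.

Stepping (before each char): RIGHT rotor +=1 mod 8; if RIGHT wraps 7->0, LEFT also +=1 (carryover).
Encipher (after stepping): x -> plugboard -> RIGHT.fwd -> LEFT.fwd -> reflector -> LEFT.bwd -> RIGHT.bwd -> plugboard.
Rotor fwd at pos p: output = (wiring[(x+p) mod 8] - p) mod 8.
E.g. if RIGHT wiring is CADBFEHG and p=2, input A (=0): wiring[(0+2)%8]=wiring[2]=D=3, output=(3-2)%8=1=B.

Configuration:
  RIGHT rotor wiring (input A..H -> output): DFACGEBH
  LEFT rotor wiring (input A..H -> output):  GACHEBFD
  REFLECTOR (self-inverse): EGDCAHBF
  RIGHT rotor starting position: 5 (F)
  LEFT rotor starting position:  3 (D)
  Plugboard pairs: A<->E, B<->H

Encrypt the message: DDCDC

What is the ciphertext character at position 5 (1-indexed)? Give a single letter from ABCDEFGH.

Char 1 ('D'): step: R->6, L=3; D->plug->D->R->H->L->H->refl->F->L'->G->R'->H->plug->B
Char 2 ('D'): step: R->7, L=3; D->plug->D->R->B->L->B->refl->G->L'->C->R'->H->plug->B
Char 3 ('C'): step: R->0, L->4 (L advanced); C->plug->C->R->A->L->A->refl->E->L'->F->R'->B->plug->H
Char 4 ('D'): step: R->1, L=4; D->plug->D->R->F->L->E->refl->A->L'->A->R'->F->plug->F
Char 5 ('C'): step: R->2, L=4; C->plug->C->R->E->L->C->refl->D->L'->H->R'->E->plug->A

A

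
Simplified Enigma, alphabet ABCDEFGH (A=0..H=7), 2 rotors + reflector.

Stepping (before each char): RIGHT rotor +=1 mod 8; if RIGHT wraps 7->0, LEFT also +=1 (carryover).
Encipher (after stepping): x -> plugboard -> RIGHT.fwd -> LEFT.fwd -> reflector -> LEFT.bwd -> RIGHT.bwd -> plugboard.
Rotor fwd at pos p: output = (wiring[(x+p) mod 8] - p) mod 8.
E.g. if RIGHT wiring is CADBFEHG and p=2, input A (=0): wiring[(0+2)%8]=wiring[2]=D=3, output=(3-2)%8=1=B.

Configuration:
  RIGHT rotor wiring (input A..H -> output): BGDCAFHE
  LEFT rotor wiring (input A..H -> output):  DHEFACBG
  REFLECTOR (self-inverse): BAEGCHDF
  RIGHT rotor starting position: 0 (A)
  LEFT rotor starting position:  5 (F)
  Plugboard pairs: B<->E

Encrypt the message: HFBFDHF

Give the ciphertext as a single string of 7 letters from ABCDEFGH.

Answer: ACDHBCD

Derivation:
Char 1 ('H'): step: R->1, L=5; H->plug->H->R->A->L->F->refl->H->L'->F->R'->A->plug->A
Char 2 ('F'): step: R->2, L=5; F->plug->F->R->C->L->B->refl->A->L'->G->R'->C->plug->C
Char 3 ('B'): step: R->3, L=5; B->plug->E->R->B->L->E->refl->C->L'->E->R'->D->plug->D
Char 4 ('F'): step: R->4, L=5; F->plug->F->R->C->L->B->refl->A->L'->G->R'->H->plug->H
Char 5 ('D'): step: R->5, L=5; D->plug->D->R->E->L->C->refl->E->L'->B->R'->E->plug->B
Char 6 ('H'): step: R->6, L=5; H->plug->H->R->H->L->D->refl->G->L'->D->R'->C->plug->C
Char 7 ('F'): step: R->7, L=5; F->plug->F->R->B->L->E->refl->C->L'->E->R'->D->plug->D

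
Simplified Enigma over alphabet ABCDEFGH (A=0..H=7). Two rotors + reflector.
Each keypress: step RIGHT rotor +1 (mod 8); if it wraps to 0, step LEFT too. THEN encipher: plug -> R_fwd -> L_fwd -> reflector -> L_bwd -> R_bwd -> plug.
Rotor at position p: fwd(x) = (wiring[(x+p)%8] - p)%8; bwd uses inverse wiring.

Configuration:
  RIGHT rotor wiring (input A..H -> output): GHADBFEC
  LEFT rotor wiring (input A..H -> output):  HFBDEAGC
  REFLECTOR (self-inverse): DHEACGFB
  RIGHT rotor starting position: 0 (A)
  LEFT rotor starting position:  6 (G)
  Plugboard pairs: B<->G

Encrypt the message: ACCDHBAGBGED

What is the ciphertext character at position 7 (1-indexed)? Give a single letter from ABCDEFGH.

Char 1 ('A'): step: R->1, L=6; A->plug->A->R->G->L->G->refl->F->L'->F->R'->H->plug->H
Char 2 ('C'): step: R->2, L=6; C->plug->C->R->H->L->C->refl->E->L'->B->R'->B->plug->G
Char 3 ('C'): step: R->3, L=6; C->plug->C->R->C->L->B->refl->H->L'->D->R'->F->plug->F
Char 4 ('D'): step: R->4, L=6; D->plug->D->R->G->L->G->refl->F->L'->F->R'->A->plug->A
Char 5 ('H'): step: R->5, L=6; H->plug->H->R->E->L->D->refl->A->L'->A->R'->A->plug->A
Char 6 ('B'): step: R->6, L=6; B->plug->G->R->D->L->H->refl->B->L'->C->R'->E->plug->E
Char 7 ('A'): step: R->7, L=6; A->plug->A->R->D->L->H->refl->B->L'->C->R'->F->plug->F

F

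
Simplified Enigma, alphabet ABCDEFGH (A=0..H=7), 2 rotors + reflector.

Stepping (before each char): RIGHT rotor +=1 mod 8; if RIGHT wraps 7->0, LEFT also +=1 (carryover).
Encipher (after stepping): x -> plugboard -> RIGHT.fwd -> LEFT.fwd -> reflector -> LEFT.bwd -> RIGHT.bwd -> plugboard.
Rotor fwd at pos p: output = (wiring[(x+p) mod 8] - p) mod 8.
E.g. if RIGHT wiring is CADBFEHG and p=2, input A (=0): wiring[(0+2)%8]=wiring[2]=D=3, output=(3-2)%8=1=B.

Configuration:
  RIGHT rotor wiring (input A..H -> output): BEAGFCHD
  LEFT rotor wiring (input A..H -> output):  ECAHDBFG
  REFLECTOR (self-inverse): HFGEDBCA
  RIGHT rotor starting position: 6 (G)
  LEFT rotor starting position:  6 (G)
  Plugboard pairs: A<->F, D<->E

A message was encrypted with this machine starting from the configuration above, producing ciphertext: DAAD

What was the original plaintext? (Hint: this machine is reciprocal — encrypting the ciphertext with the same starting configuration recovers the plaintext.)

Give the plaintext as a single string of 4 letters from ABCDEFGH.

Answer: GDBH

Derivation:
Char 1 ('D'): step: R->7, L=6; D->plug->E->R->H->L->D->refl->E->L'->D->R'->G->plug->G
Char 2 ('A'): step: R->0, L->7 (L advanced); A->plug->F->R->C->L->D->refl->E->L'->F->R'->E->plug->D
Char 3 ('A'): step: R->1, L=7; A->plug->F->R->G->L->C->refl->G->L'->H->R'->B->plug->B
Char 4 ('D'): step: R->2, L=7; D->plug->E->R->F->L->E->refl->D->L'->C->R'->H->plug->H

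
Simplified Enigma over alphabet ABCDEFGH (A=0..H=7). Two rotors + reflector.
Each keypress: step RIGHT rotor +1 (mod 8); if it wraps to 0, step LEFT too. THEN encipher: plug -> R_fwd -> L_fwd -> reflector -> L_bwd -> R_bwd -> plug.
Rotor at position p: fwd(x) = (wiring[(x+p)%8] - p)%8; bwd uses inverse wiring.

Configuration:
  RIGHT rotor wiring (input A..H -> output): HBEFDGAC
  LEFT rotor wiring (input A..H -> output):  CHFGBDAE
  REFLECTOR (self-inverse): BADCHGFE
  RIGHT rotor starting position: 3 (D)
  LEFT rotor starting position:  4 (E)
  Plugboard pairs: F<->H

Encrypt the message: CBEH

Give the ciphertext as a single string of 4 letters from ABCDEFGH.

Char 1 ('C'): step: R->4, L=4; C->plug->C->R->E->L->G->refl->F->L'->A->R'->G->plug->G
Char 2 ('B'): step: R->5, L=4; B->plug->B->R->D->L->A->refl->B->L'->G->R'->H->plug->F
Char 3 ('E'): step: R->6, L=4; E->plug->E->R->G->L->B->refl->A->L'->D->R'->D->plug->D
Char 4 ('H'): step: R->7, L=4; H->plug->F->R->E->L->G->refl->F->L'->A->R'->B->plug->B

Answer: GFDB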